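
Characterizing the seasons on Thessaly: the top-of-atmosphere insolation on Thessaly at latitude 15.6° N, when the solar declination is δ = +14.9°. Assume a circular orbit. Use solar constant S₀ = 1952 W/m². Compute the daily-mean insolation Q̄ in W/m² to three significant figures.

cos H₀ = −tan(+15.6°) tan(+14.900°) = -0.0743, H₀ = 1.6452 rad.
Bracket: H₀ sin φ sin δ + cos φ cos δ sin H₀ = 1.6452×0.26892×0.25713 + 0.96316×0.96638×0.99724 = 0.113761 + 0.928210 = 1.041971.
Q̄ = (S₀/π) × [bracket] = (1952/π) × 1.041971 = 647.4 W/m².

Q̄ ≈ 647 W/m²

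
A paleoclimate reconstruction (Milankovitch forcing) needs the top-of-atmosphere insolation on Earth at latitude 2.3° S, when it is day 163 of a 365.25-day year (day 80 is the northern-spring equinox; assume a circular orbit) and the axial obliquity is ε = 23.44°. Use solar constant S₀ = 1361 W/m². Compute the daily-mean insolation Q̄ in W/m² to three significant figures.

Q̄ ≈ 387 W/m²

Solar longitude: λ_s = 360° × (163 − 80)/365.25 = 81.807°.
sin δ = sin 23.44° × sin 81.807° = 0.39373, so δ = +23.187°.
cos H₀ = −tan(-2.3°) tan(+23.187°) = 0.0172, H₀ = 1.5536 rad.
Bracket: H₀ sin φ sin δ + cos φ cos δ sin H₀ = 1.5536×-0.04013×0.39373 + 0.99919×0.91923×0.99985 = -0.024547 + 0.918348 = 0.893801.
Q̄ = (S₀/π) × [bracket] = (1361/π) × 0.893801 = 387.2 W/m².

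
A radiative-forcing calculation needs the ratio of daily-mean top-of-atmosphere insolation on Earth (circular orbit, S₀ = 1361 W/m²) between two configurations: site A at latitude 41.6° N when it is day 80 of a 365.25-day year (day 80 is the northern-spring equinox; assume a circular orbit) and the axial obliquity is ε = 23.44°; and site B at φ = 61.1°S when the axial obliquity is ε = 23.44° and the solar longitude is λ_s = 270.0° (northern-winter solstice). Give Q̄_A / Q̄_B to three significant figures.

Q̄_A / Q̄_B ≈ 0.658

— Configuration A (φ=+41.6°):
Solar longitude: λ_s = 360° × (80 − 80)/365.25 = 0.000°.
sin δ = sin 23.44° × sin 0.000° = 0.00000, so δ = +0.000°.
cos H₀ = −tan(+41.6°) tan(+0.000°) = -0.0000, H₀ = 1.5708 rad.
Bracket: H₀ sin φ sin δ + cos φ cos δ sin H₀ = 1.5708×0.66393×0.00000 + 0.74780×1.00000×1.00000 = 0.000000 + 0.747800 = 0.747800.
Q̄ = (S₀/π) × [bracket] = (1361/π) × 0.747800 = 323.96 W/m².
— Configuration B (φ=-61.1°):
Solar declination: sin δ = sin ε · sin λ_s = sin 23.44° × sin 270.0° = -0.39779, so δ = -23.440°.
cos H₀ = −tan(-61.1°) tan(-23.440°) = -0.7854, H₀ = 2.4741 rad.
Bracket: H₀ sin φ sin δ + cos φ cos δ sin H₀ = 2.4741×-0.87546×-0.39779 + 0.48328×0.91748×0.61898 = 0.861603 + 0.274456 = 1.136059.
Q̄ = (S₀/π) × [bracket] = (1361/π) × 1.136059 = 492.16 W/m².
Ratio Q̄_A / Q̄_B = 323.96 / 492.16 = 0.6582.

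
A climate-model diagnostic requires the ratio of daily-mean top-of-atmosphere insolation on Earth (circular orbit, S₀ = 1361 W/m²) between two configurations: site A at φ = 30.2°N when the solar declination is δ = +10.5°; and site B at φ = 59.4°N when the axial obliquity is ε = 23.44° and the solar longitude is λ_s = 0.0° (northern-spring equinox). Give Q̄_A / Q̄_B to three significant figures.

— Configuration A (φ=+30.2°):
cos H₀ = −tan(+30.2°) tan(+10.500°) = -0.1079, H₀ = 1.6789 rad.
Bracket: H₀ sin φ sin δ + cos φ cos δ sin H₀ = 1.6789×0.50302×0.18224 + 0.86427×0.98325×0.99417 = 0.153905 + 0.844839 = 0.998744.
Q̄ = (S₀/π) × [bracket] = (1361/π) × 0.998744 = 432.68 W/m².
— Configuration B (φ=+59.4°):
Solar declination: sin δ = sin ε · sin λ_s = sin 23.44° × sin 0.0° = 0.00000, so δ = +0.000°.
cos H₀ = −tan(+59.4°) tan(+0.000°) = -0.0000, H₀ = 1.5708 rad.
Bracket: H₀ sin φ sin δ + cos φ cos δ sin H₀ = 1.5708×0.86074×0.00000 + 0.50904×1.00000×1.00000 = 0.000000 + 0.509040 = 0.509040.
Q̄ = (S₀/π) × [bracket] = (1361/π) × 0.509040 = 220.53 W/m².
Ratio Q̄_A / Q̄_B = 432.68 / 220.53 = 1.962.

Q̄_A / Q̄_B ≈ 1.96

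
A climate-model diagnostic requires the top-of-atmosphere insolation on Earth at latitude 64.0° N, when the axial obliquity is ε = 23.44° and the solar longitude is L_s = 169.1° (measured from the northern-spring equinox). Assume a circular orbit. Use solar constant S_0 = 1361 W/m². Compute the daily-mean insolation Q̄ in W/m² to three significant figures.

Q̄ ≈ 238 W/m²

Solar declination: sin δ = sin ε · sin L_s = sin 23.44° × sin 169.1° = 0.07522, so δ = +4.314°.
cos h₀ = −tan(+64.0°) tan(+4.314°) = -0.1547, h₀ = 1.7261 rad.
Bracket: h₀ sin ϕ sin δ + cos ϕ cos δ sin h₀ = 1.7261×0.89879×0.07522 + 0.43837×0.99717×0.98797 = 0.116696 + 0.431871 = 0.548567.
Q̄ = (S_0/π) × [bracket] = (1361/π) × 0.548567 = 237.7 W/m².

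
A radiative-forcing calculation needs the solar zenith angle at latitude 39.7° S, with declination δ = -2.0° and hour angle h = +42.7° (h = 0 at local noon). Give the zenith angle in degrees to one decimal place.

cos θ_z = sin ϕ sin δ + cos ϕ cos δ cos h = 0.022293 + 0.565099 = 0.587392.
θ_z = arccos(0.587392) = 54.0°.

θ_z = 54.0°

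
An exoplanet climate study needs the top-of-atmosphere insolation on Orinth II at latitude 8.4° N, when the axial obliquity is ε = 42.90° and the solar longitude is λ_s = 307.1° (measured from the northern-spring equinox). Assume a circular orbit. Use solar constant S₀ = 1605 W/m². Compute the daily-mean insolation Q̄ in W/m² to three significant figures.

Solar declination: sin δ = sin ε · sin λ_s = sin 42.90° × sin 307.1° = -0.54293, so δ = -32.883°.
cos H₀ = −tan(+8.4°) tan(-32.883°) = 0.0955, H₀ = 1.4752 rad.
Bracket: H₀ sin φ sin δ + cos φ cos δ sin H₀ = 1.4752×0.14608×-0.54293 + 0.98927×0.83978×0.99543 = -0.117000 + 0.826973 = 0.709973.
Q̄ = (S₀/π) × [bracket] = (1605/π) × 0.709973 = 362.7 W/m².

Q̄ ≈ 363 W/m²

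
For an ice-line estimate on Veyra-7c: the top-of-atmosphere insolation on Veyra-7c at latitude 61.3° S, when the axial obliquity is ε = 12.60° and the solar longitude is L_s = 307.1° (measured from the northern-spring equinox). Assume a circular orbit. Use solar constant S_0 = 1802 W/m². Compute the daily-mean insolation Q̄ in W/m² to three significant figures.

Q̄ ≈ 423 W/m²

Solar declination: sin δ = sin ε · sin L_s = sin 12.60° × sin 307.1° = -0.17399, so δ = -10.020°.
cos h₀ = −tan(-61.3°) tan(-10.020°) = -0.3227, h₀ = 1.8994 rad.
Bracket: h₀ sin ϕ sin δ + cos ϕ cos δ sin h₀ = 1.8994×-0.87715×-0.17399 + 0.48022×0.98475×0.94650 = 0.289878 + 0.447597 = 0.737475.
Q̄ = (S_0/π) × [bracket] = (1802/π) × 0.737475 = 423.0 W/m².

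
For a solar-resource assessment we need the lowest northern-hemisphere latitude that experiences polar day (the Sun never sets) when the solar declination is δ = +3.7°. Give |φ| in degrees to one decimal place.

|φ| = 86.3°

Polar day requires cos H₀ = −tan φ tan δ ≤ −1, i.e. tan φ tan δ ≥ 1.
The boundary is |tan φ| · |tan δ| = 1, so |φ| = 90° − |δ| = 90° − 3.7° = 86.3° in the northern hemisphere.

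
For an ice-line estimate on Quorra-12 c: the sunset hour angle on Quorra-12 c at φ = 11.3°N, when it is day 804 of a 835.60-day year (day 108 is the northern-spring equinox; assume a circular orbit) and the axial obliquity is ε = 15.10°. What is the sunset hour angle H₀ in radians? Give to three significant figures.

Solar longitude: λ_s = 360° × (804 − 108)/835.60 = 299.856°.
sin δ = sin 15.10° × sin 299.856° = -0.22593, so δ = -13.058°.
cos H₀ = −tan φ · tan δ = −tan(+11.3°) × tan(-13.058°) = 0.0463, so H₀ = 1.5244 rad = 87.34°.

H₀ = 1.52 rad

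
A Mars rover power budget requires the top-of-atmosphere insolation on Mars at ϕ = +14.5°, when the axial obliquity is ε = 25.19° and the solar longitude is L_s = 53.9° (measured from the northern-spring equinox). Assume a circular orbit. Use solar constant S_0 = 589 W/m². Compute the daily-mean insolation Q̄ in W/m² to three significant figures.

Solar declination: sin δ = sin ε · sin L_s = sin 25.19° × sin 53.9° = 0.34390, so δ = +20.115°.
cos h₀ = −tan(+14.5°) tan(+20.115°) = -0.0947, h₀ = 1.6657 rad.
Bracket: h₀ sin ϕ sin δ + cos ϕ cos δ sin h₀ = 1.6657×0.25038×0.34390 + 0.96815×0.93901×0.99550 = 0.143426 + 0.905012 = 1.048438.
Q̄ = (S_0/π) × [bracket] = (589/π) × 1.048438 = 196.6 W/m².

Q̄ ≈ 197 W/m²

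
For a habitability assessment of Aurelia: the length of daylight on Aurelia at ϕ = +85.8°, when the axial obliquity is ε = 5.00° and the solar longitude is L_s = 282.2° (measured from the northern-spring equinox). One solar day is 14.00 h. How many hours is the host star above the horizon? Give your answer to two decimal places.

0.00 h

Solar declination: sin δ = sin ε · sin L_s = sin 5.00° × sin 282.2° = -0.08519, so δ = -4.887°.
cos h₀ = −tan ϕ · tan δ = 1.1643 ≥ 1, so the host star never rises (polar night) and h₀ = 0.
Daylight = 2h₀/(2π) × 14.00 h = (0.0000/π) × 14.00 = 0.00 h.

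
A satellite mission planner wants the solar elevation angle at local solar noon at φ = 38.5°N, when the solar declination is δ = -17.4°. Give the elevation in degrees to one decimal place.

At local noon the hour angle is zero, so the zenith angle equals |φ − δ| = |+38.5° − (-17.400°)| = 55.900°.
Elevation = 90° − 55.900° = 34.1°.

34.1°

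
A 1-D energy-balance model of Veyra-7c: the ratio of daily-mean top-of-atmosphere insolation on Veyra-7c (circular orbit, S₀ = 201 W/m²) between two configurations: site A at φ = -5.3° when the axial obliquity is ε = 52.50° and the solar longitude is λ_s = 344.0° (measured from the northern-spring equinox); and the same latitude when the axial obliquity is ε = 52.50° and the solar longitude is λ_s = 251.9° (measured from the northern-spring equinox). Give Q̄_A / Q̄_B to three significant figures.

Q̄_A / Q̄_B ≈ 1.31

— Configuration A (φ=-5.3°):
Solar declination: sin δ = sin ε · sin λ_s = sin 52.50° × sin 344.0° = -0.21868, so δ = -12.631°.
cos H₀ = −tan(-5.3°) tan(-12.631°) = -0.0208, H₀ = 1.5916 rad.
Bracket: H₀ sin φ sin δ + cos φ cos δ sin H₀ = 1.5916×-0.09237×-0.21868 + 0.99572×0.97580×0.99978 = 0.032149 + 0.971410 = 1.003559.
Q̄ = (S₀/π) × [bracket] = (201/π) × 1.003559 = 64.208 W/m².
— Configuration B (φ=-5.3°):
Solar declination: sin δ = sin ε · sin λ_s = sin 52.50° × sin 251.9° = -0.75409, so δ = -48.946°.
cos H₀ = −tan(-5.3°) tan(-48.946°) = -0.1065, H₀ = 1.6775 rad.
Bracket: H₀ sin φ sin δ + cos φ cos δ sin H₀ = 1.6775×-0.09237×-0.75409 + 0.99572×0.65677×0.99431 = 0.116847 + 0.650238 = 0.767085.
Q̄ = (S₀/π) × [bracket] = (201/π) × 0.767085 = 49.078 W/m².
Ratio Q̄_A / Q̄_B = 64.208 / 49.078 = 1.308.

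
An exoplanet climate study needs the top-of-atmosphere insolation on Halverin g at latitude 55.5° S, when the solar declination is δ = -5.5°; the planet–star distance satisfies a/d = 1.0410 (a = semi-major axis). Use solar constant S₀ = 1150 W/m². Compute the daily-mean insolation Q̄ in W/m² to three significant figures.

cos H₀ = −tan(-55.5°) tan(-5.500°) = -0.1401, H₀ = 1.7114 rad.
Bracket: H₀ sin φ sin δ + cos φ cos δ sin H₀ = 1.7114×-0.82413×-0.09585 + 0.56641×0.99540×0.99014 = 0.135188 + 0.558245 = 0.693433.
Inverse-square distance factor (a/d)² = 1.0410² = 1.083681.
Q̄ = (S₀/π) × 1.083681 × [bracket] = (1150/π) × 1.083681 × 0.693433 = 275.1 W/m².

Q̄ ≈ 275 W/m²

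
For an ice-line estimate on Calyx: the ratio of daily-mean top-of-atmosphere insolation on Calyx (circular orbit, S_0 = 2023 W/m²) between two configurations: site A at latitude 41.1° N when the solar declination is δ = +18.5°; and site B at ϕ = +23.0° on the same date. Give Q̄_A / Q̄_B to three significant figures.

— Configuration A (ϕ=+41.1°):
cos h₀ = −tan(+41.1°) tan(+18.500°) = -0.2919, h₀ = 1.8670 rad.
Bracket: h₀ sin ϕ sin δ + cos ϕ cos δ sin h₀ = 1.8670×0.65738×0.31730 + 0.75356×0.94832×0.95645 = 0.389431 + 0.683494 = 1.072925.
Q̄ = (S_0/π) × [bracket] = (2023/π) × 1.072925 = 690.90 W/m².
— Configuration B (ϕ=+23.0°):
cos h₀ = −tan(+23.0°) tan(+18.500°) = -0.1420, h₀ = 1.7133 rad.
Bracket: h₀ sin ϕ sin δ + cos ϕ cos δ sin h₀ = 1.7133×0.39073×0.31730 + 0.92050×0.94832×0.98986 = 0.212413 + 0.864077 = 1.076490.
Q̄ = (S_0/π) × [bracket] = (2023/π) × 1.076490 = 693.20 W/m².
Ratio Q̄_A / Q̄_B = 690.90 / 693.20 = 0.9967.

Q̄_A / Q̄_B ≈ 0.997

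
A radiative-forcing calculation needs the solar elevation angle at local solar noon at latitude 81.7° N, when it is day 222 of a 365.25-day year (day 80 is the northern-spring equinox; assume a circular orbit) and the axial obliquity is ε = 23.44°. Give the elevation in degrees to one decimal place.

23.1°

Solar longitude: L_s = 360° × (222 − 80)/365.25 = 139.959°.
sin δ = sin 23.44° × sin 139.959° = 0.25591, so δ = +14.828°.
At local noon the hour angle is zero, so the zenith angle equals |ϕ − δ| = |+81.7° − (+14.828°)| = 66.872°.
Elevation = 90° − 66.872° = 23.1°.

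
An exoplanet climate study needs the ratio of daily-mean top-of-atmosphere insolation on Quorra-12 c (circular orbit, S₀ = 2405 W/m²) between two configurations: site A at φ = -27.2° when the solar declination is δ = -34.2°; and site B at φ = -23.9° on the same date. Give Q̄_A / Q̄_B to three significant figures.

Q̄_A / Q̄_B ≈ 1.03

— Configuration A (φ=-27.2°):
cos H₀ = −tan(-27.2°) tan(-34.200°) = -0.3493, H₀ = 1.9276 rad.
Bracket: H₀ sin φ sin δ + cos φ cos δ sin H₀ = 1.9276×-0.45710×-0.56208 + 0.88942×0.82708×0.93702 = 0.495252 + 0.689292 = 1.184544.
Q̄ = (S₀/π) × [bracket] = (2405/π) × 1.184544 = 906.81 W/m².
— Configuration B (φ=-23.9°):
cos H₀ = −tan(-23.9°) tan(-34.200°) = -0.3012, H₀ = 1.8767 rad.
Bracket: H₀ sin φ sin δ + cos φ cos δ sin H₀ = 1.8767×-0.40514×-0.56208 + 0.91425×0.82708×0.95357 = 0.427364 + 0.721049 = 1.148413.
Q̄ = (S₀/π) × [bracket] = (2405/π) × 1.148413 = 879.15 W/m².
Ratio Q̄_A / Q̄_B = 906.81 / 879.15 = 1.031.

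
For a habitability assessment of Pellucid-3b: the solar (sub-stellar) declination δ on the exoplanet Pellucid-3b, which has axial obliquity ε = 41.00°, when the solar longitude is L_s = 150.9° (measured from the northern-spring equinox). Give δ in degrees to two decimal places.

δ = +18.61°

sin δ = sin ε · sin L_s = sin 41.00° × sin 150.9° = 0.319065.
δ = arcsin(0.319065) = +18.61°.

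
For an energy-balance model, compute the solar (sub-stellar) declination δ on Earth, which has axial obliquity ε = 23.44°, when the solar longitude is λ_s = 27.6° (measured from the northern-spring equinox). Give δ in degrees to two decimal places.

sin δ = sin ε · sin λ_s = sin 23.44° × sin 27.6° = 0.184294.
δ = arcsin(0.184294) = +10.62°.

δ = +10.62°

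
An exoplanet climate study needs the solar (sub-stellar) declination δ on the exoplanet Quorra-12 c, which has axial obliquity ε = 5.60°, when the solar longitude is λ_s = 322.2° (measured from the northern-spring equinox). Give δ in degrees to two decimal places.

sin δ = sin ε · sin λ_s = sin 5.60° × sin 322.2° = -0.059809.
δ = arcsin(-0.059809) = -3.43°.

δ = -3.43°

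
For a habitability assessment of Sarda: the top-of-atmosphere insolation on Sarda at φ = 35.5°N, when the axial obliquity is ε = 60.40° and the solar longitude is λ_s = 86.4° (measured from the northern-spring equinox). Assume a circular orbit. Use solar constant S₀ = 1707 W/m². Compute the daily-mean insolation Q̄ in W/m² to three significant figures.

Solar declination: sin δ = sin ε · sin λ_s = sin 60.40° × sin 86.4° = 0.86778, so δ = +60.202°.
cos H₀ = −tan(+35.5°) tan(+60.202°) = -1.2456 ≤ −1 ⇒ polar day, H₀ = π.
Bracket: H₀ sin φ sin δ + cos φ cos δ sin H₀ = 3.1416×0.58070×0.86778 + 0.81412×0.49695×0.00000 = 1.583115 + 0.000000 = 1.583115.
Q̄ = (S₀/π) × [bracket] = (1707/π) × 1.583115 = 860.2 W/m².

Q̄ ≈ 860 W/m²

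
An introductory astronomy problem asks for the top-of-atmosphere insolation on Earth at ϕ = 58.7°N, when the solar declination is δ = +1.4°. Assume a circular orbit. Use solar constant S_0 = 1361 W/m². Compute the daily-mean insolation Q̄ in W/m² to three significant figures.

cos h₀ = −tan(+58.7°) tan(+1.400°) = -0.0402, h₀ = 1.6110 rad.
Bracket: h₀ sin ϕ sin δ + cos ϕ cos δ sin h₀ = 1.6110×0.85446×0.02443 + 0.51952×0.99970×0.99919 = 0.033629 + 0.518943 = 0.552572.
Q̄ = (S_0/π) × [bracket] = (1361/π) × 0.552572 = 239.4 W/m².

Q̄ ≈ 239 W/m²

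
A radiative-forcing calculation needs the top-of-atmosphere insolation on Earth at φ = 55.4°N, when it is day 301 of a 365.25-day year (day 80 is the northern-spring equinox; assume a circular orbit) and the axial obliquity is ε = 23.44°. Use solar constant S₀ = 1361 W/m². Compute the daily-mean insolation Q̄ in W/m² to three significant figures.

Solar longitude: λ_s = 360° × (301 − 80)/365.25 = 217.823°.
sin δ = sin 23.44° × sin 217.823° = -0.24394, so δ = -14.119°.
cos H₀ = −tan(+55.4°) tan(-14.119°) = 0.3646, H₀ = 1.1976 rad.
Bracket: H₀ sin φ sin δ + cos φ cos δ sin H₀ = 1.1976×0.82314×-0.24394 + 0.56784×0.96979×0.93116 = -0.240474 + 0.512776 = 0.272302.
Q̄ = (S₀/π) × [bracket] = (1361/π) × 0.272302 = 118.0 W/m².

Q̄ ≈ 118 W/m²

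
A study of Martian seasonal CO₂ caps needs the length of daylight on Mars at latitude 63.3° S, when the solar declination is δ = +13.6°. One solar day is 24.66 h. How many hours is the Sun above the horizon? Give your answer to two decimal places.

8.39 h

cos h₀ = −tan ϕ · tan δ = −tan(-63.3°) × tan(+13.600°) = 0.4810, so h₀ = 1.0690 rad = 61.25°.
Daylight = 2h₀/(2π) × 24.66 h = (1.0690/π) × 24.66 = 8.39 h.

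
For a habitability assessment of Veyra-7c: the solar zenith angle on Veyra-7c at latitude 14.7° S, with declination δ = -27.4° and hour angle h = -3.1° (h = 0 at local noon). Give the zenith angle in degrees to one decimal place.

cos θ_z = sin φ sin δ + cos φ cos δ cos h = 0.116779 + 0.857499 = 0.974278.
θ_z = arccos(0.974278) = 13.0°.

θ_z = 13.0°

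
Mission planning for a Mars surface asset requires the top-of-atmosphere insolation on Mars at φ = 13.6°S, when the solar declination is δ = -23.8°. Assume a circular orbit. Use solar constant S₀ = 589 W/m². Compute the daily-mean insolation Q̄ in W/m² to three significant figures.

cos H₀ = −tan(-13.6°) tan(-23.800°) = -0.1067, H₀ = 1.6777 rad.
Bracket: H₀ sin φ sin δ + cos φ cos δ sin H₀ = 1.6777×-0.23514×-0.40355 + 0.97196×0.91496×0.99429 = 0.159198 + 0.884227 = 1.043425.
Q̄ = (S₀/π) × [bracket] = (589/π) × 1.043425 = 195.6 W/m².

Q̄ ≈ 196 W/m²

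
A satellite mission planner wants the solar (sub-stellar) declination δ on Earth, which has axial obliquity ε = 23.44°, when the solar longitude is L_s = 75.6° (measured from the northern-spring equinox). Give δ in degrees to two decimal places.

δ = +22.66°

sin δ = sin ε · sin L_s = sin 23.44° × sin 75.6° = 0.385291.
δ = arcsin(0.385291) = +22.66°.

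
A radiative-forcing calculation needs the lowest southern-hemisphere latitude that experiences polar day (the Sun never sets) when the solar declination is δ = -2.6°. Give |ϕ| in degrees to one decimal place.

Polar day requires cos h₀ = −tan ϕ tan δ ≤ −1, i.e. tan ϕ tan δ ≥ 1.
The boundary is |tan ϕ| · |tan δ| = 1, so |ϕ| = 90° − |δ| = 90° − 2.6° = 87.4° in the southern hemisphere.

|ϕ| = 87.4°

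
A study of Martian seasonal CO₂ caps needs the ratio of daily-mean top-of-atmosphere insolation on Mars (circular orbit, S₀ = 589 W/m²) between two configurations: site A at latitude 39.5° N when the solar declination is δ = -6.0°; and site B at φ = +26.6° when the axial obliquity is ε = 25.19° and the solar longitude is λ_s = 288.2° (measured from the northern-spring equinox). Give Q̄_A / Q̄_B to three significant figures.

— Configuration A (φ=+39.5°):
cos H₀ = −tan(+39.5°) tan(-6.000°) = 0.0866, H₀ = 1.4840 rad.
Bracket: H₀ sin φ sin δ + cos φ cos δ sin H₀ = 1.4840×0.63608×-0.10453 + 0.77162×0.99452×0.99624 = -0.098670 + 0.764506 = 0.665836.
Q̄ = (S₀/π) × [bracket] = (589/π) × 0.665836 = 124.83 W/m².
— Configuration B (φ=+26.6°):
Solar declination: sin δ = sin ε · sin λ_s = sin 25.19° × sin 288.2° = -0.40433, so δ = -23.849°.
cos H₀ = −tan(+26.6°) tan(-23.849°) = 0.2214, H₀ = 1.3476 rad.
Bracket: H₀ sin φ sin δ + cos φ cos δ sin H₀ = 1.3476×0.44776×-0.40433 + 0.89415×0.91461×0.97519 = -0.243973 + 0.797509 = 0.553536.
Q̄ = (S₀/π) × [bracket] = (589/π) × 0.553536 = 103.78 W/m².
Ratio Q̄_A / Q̄_B = 124.83 / 103.78 = 1.203.

Q̄_A / Q̄_B ≈ 1.20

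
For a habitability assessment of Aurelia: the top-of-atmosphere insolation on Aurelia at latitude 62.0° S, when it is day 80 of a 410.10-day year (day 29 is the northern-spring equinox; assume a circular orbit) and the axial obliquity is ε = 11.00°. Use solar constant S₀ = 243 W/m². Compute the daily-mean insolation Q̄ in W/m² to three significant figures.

Solar longitude: λ_s = 360° × (80 − 29)/410.10 = 44.770°.
sin δ = sin 11.00° × sin 44.770° = 0.13438, so δ = +7.723°.
cos H₀ = −tan(-62.0°) tan(+7.723°) = 0.2550, H₀ = 1.3129 rad.
Bracket: H₀ sin φ sin δ + cos φ cos δ sin H₀ = 1.3129×-0.88295×0.13438 + 0.46947×0.99093×0.96693 = -0.155777 + 0.449827 = 0.294050.
Q̄ = (S₀/π) × [bracket] = (243/π) × 0.294050 = 22.74 W/m².

Q̄ ≈ 22.7 W/m²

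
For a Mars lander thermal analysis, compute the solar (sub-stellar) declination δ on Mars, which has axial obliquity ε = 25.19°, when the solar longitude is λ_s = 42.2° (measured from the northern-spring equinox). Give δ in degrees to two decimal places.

sin δ = sin ε · sin λ_s = sin 25.19° × sin 42.2° = 0.285899.
δ = arcsin(0.285899) = +16.61°.

δ = +16.61°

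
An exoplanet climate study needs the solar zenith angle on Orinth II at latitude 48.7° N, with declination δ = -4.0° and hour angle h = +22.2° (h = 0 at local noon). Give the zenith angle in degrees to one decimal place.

θ_z = 56.1°

cos θ_z = sin ϕ sin δ + cos ϕ cos δ cos h = -0.052406 + 0.609588 = 0.557182.
θ_z = arccos(0.557182) = 56.1°.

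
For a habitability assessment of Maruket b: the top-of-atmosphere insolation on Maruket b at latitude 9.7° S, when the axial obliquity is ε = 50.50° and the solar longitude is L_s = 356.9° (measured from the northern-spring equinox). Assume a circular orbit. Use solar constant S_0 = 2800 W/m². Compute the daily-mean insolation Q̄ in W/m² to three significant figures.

Q̄ ≈ 888 W/m²

Solar declination: sin δ = sin ε · sin L_s = sin 50.50° × sin 356.9° = -0.04173, so δ = -2.392°.
cos h₀ = −tan(-9.7°) tan(-2.392°) = -0.0071, h₀ = 1.5779 rad.
Bracket: h₀ sin ϕ sin δ + cos ϕ cos δ sin h₀ = 1.5779×-0.16849×-0.04173 + 0.98570×0.99913×0.99997 = 0.011094 + 0.984813 = 0.995907.
Q̄ = (S_0/π) × [bracket] = (2800/π) × 0.995907 = 887.6 W/m².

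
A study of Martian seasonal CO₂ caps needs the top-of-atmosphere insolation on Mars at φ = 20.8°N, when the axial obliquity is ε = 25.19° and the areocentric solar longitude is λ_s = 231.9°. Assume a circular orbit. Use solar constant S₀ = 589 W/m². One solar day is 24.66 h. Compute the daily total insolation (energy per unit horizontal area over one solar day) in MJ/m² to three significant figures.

sin δ = sin 25.19° × sin 231.9° = -0.33494, so δ = -19.569°.
cos H₀ = −tan(+20.8°) tan(-19.569°) = 0.1350, H₀ = 1.4354 rad.
Bracket: H₀ sin φ sin δ + cos φ cos δ sin H₀ = 1.4354×0.35511×-0.33494 + 0.93483×0.94224×0.99084 = -0.170727 + 0.872766 = 0.702039.
Q̄ = (S₀/π) × [bracket] = (589/π) × 0.702039 = 131.62 W/m².
Daily total = Q̄ × 24.66 h × 3600 s/h = 131.62 × 24.66 × 3600 / 10⁶ = 11.68 MJ/m².

11.7 MJ/m²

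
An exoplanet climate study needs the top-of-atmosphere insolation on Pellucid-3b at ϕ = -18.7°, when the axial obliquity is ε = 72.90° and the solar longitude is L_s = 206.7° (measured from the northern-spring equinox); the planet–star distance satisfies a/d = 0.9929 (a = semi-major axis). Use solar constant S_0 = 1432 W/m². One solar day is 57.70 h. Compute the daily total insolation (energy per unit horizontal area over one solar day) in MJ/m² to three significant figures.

Solar declination: sin δ = sin ε · sin L_s = sin 72.90° × sin 206.7° = -0.42946, so δ = -25.433°.
cos h₀ = −tan(-18.7°) tan(-25.433°) = -0.1610, h₀ = 1.7325 rad.
Bracket: h₀ sin ϕ sin δ + cos ϕ cos δ sin h₀ = 1.7325×-0.32061×-0.42946 + 0.94721×0.90309×0.98696 = 0.238546 + 0.844261 = 1.082807.
Inverse-square distance factor (a/d)² = 0.9929² = 0.985850.
Q̄ = (S_0/π) × 0.985850 × [bracket] = (1432/π) × 0.985850 × 1.082807 = 486.58 W/m².
Daily total = Q̄ × 57.70 h × 3600 s/h = 486.58 × 57.70 × 3600 / 10⁶ = 101.1 MJ/m².

101 MJ/m²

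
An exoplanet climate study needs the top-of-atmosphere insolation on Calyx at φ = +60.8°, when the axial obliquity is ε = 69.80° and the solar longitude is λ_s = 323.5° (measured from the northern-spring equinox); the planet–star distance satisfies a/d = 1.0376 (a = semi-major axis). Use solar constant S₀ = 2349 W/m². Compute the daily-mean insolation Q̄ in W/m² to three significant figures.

Q̄ ≈ 0.00 W/m²

Solar declination: sin δ = sin ε · sin λ_s = sin 69.80° × sin 323.5° = -0.55824, so δ = -33.934°.
cos H₀ = −tan(+60.8°) tan(-33.934°) = 1.2039 ≥ 1 ⇒ polar night, H₀ = 0 and Q̄ = 0.
Inverse-square distance factor (a/d)² = 1.0376² = 1.076614.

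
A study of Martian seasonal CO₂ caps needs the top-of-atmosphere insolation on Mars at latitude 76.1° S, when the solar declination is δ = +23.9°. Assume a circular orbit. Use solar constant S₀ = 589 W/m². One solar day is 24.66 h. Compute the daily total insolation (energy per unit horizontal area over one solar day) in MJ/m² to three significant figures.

0.00 MJ/m²

cos H₀ = −tan(-76.1°) tan(+23.900°) = 1.7906 ≥ 1 ⇒ polar night, H₀ = 0 and Q̄ = 0.
Daily total = Q̄ × 24.66 h × 3600 s/h = 0.00 MJ/m².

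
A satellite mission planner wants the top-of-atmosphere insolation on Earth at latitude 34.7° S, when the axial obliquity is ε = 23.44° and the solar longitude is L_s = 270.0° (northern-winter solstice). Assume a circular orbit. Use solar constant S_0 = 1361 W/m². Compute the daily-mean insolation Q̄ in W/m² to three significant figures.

Solar declination: sin δ = sin ε · sin L_s = sin 23.44° × sin 270.0° = -0.39779, so δ = -23.440°.
cos h₀ = −tan(-34.7°) tan(-23.440°) = -0.3002, h₀ = 1.8757 rad.
Bracket: h₀ sin ϕ sin δ + cos ϕ cos δ sin h₀ = 1.8757×-0.56928×-0.39779 + 0.82214×0.91748×0.95387 = 0.424760 + 0.719501 = 1.144261.
Q̄ = (S_0/π) × [bracket] = (1361/π) × 1.144261 = 495.7 W/m².

Q̄ ≈ 496 W/m²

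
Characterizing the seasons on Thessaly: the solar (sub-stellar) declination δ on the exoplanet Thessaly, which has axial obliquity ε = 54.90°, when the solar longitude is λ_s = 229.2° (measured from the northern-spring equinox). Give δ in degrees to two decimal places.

δ = -38.27°

sin δ = sin ε · sin λ_s = sin 54.90° × sin 229.2° = -0.619335.
δ = arcsin(-0.619335) = -38.27°.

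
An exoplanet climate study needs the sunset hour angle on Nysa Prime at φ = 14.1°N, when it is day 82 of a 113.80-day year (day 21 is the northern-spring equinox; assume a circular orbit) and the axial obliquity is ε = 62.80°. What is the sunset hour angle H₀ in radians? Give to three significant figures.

H₀ = 1.52 rad

Solar longitude: λ_s = 360° × (82 − 21)/113.80 = 192.970°.
sin δ = sin 62.80° × sin 192.970° = -0.19962, so δ = -11.515°.
cos H₀ = −tan φ · tan δ = −tan(+14.1°) × tan(-11.515°) = 0.0512, so H₀ = 1.5196 rad = 87.07°.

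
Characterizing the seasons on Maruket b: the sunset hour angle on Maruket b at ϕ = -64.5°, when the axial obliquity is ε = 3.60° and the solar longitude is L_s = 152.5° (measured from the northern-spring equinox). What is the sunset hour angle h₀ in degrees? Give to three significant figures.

Solar declination: sin δ = sin ε · sin L_s = sin 3.60° × sin 152.5° = 0.02899, so δ = +1.661°.
cos h₀ = −tan ϕ · tan δ = −tan(-64.5°) × tan(+1.661°) = 0.0608, so h₀ = 1.5099 rad = 86.51°.

h₀ = 86.5°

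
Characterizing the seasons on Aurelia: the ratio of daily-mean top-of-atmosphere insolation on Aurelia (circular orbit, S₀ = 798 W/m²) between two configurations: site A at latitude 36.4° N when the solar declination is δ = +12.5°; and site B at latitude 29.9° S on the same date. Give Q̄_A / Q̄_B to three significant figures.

— Configuration A (φ=+36.4°):
cos H₀ = −tan(+36.4°) tan(+12.500°) = -0.1634, H₀ = 1.7350 rad.
Bracket: H₀ sin φ sin δ + cos φ cos δ sin H₀ = 1.7350×0.59342×0.21644 + 0.80489×0.97630×0.98655 = 0.222843 + 0.775245 = 0.998088.
Q̄ = (S₀/π) × [bracket] = (798/π) × 0.998088 = 253.53 W/m².
— Configuration B (φ=-29.9°):
cos H₀ = −tan(-29.9°) tan(+12.500°) = 0.1275, H₀ = 1.4430 rad.
Bracket: H₀ sin φ sin δ + cos φ cos δ sin H₀ = 1.4430×-0.49849×0.21644 + 0.86690×0.97630×0.99184 = -0.155690 + 0.839448 = 0.683758.
Q̄ = (S₀/π) × [bracket] = (798/π) × 0.683758 = 173.68 W/m².
Ratio Q̄_A / Q̄_B = 253.53 / 173.68 = 1.460.

Q̄_A / Q̄_B ≈ 1.46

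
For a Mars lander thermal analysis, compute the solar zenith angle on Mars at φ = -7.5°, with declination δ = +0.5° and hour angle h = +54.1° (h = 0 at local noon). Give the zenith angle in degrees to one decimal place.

θ_z = 54.5°

cos θ_z = sin φ sin δ + cos φ cos δ cos h = -0.001139 + 0.581334 = 0.580195.
θ_z = arccos(0.580195) = 54.5°.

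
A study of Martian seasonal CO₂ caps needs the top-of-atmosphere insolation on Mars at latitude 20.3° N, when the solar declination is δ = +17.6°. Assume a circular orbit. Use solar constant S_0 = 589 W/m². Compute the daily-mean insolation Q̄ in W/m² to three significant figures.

cos h₀ = −tan(+20.3°) tan(+17.600°) = -0.1173, h₀ = 1.6884 rad.
Bracket: h₀ sin ϕ sin δ + cos ϕ cos δ sin h₀ = 1.6884×0.34694×0.30237 + 0.93789×0.95319×0.99309 = 0.177120 + 0.887810 = 1.064930.
Q̄ = (S_0/π) × [bracket] = (589/π) × 1.064930 = 199.7 W/m².

Q̄ ≈ 200 W/m²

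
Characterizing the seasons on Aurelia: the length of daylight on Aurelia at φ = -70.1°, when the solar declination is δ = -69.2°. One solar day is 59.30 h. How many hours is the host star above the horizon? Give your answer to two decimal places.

59.30 h

Sunrise equation: cos H₀ = −tan φ · tan δ = -7.2723 ≤ −1, so the host star never sets (polar day) and H₀ = π.
Daylight = 2H₀/(2π) × 59.30 h = (3.1416/π) × 59.30 = 59.30 h.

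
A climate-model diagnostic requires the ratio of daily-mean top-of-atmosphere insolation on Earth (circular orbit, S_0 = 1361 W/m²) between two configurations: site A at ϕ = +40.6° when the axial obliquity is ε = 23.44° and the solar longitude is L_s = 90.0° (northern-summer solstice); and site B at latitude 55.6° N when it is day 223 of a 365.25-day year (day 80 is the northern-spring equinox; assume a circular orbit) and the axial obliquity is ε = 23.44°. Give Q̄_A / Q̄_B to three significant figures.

Q̄_A / Q̄_B ≈ 1.26

— Configuration A (ϕ=+40.6°):
Solar declination: sin δ = sin ε · sin L_s = sin 23.44° × sin 90.0° = 0.39779, so δ = +23.440°.
cos h₀ = −tan(+40.6°) tan(+23.440°) = -0.3716, h₀ = 1.9515 rad.
Bracket: h₀ sin ϕ sin δ + cos ϕ cos δ sin h₀ = 1.9515×0.65077×0.39779 + 0.75927×0.91748×0.92839 = 0.505184 + 0.646730 = 1.151914.
Q̄ = (S_0/π) × [bracket] = (1361/π) × 1.151914 = 499.03 W/m².
— Configuration B (ϕ=+55.6°):
Solar longitude: L_s = 360° × (223 − 80)/365.25 = 140.945°.
sin δ = sin 23.44° × sin 140.945° = 0.25064, so δ = +14.515°.
cos h₀ = −tan(+55.6°) tan(+14.515°) = -0.3781, h₀ = 1.9586 rad.
Bracket: h₀ sin ϕ sin δ + cos ϕ cos δ sin h₀ = 1.9586×0.82511×0.25064 + 0.56497×0.96808×0.92576 = 0.405049 + 0.506332 = 0.911381.
Q̄ = (S_0/π) × [bracket] = (1361/π) × 0.911381 = 394.83 W/m².
Ratio Q̄_A / Q̄_B = 499.03 / 394.83 = 1.264.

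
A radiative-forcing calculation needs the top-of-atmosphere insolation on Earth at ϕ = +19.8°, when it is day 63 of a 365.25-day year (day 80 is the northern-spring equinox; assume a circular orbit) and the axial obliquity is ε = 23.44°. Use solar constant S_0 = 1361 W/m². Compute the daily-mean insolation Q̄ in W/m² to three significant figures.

Solar longitude: L_s = 360° × (63 − 80)/365.25 = -16.756°, i.e. -16.756° + 360° = 343.244°.
sin δ = sin 23.44° × sin 343.244° = -0.11468, so δ = -6.585°.
cos h₀ = −tan(+19.8°) tan(-6.585°) = 0.0416, h₀ = 1.5292 rad.
Bracket: h₀ sin ϕ sin δ + cos ϕ cos δ sin h₀ = 1.5292×0.33874×-0.11468 + 0.94088×0.99340×0.99914 = -0.059404 + 0.933866 = 0.874462.
Q̄ = (S_0/π) × [bracket] = (1361/π) × 0.874462 = 378.8 W/m².

Q̄ ≈ 379 W/m²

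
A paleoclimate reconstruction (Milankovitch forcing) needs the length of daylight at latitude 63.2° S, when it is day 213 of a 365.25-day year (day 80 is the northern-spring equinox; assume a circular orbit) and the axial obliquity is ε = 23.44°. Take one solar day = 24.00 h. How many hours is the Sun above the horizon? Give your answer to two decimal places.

6.87 h

Solar longitude: λ_s = 360° × (213 − 80)/365.25 = 131.088°.
sin δ = sin 23.44° × sin 131.088° = 0.29981, so δ = +17.446°.
cos H₀ = −tan φ · tan δ = −tan(-63.2°) × tan(+17.446°) = 0.6221, so H₀ = 0.8993 rad = 51.53°.
Daylight = 2H₀/(2π) × 24.00 h = (0.8993/π) × 24.00 = 6.87 h.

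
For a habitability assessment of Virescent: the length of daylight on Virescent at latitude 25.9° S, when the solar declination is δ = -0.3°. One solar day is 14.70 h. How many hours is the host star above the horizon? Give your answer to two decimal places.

cos H₀ = −tan φ · tan δ = −tan(-25.9°) × tan(-0.300°) = -0.0025, so H₀ = 1.5733 rad = 90.15°.
Daylight = 2H₀/(2π) × 14.70 h = (1.5733/π) × 14.70 = 7.36 h.

7.36 h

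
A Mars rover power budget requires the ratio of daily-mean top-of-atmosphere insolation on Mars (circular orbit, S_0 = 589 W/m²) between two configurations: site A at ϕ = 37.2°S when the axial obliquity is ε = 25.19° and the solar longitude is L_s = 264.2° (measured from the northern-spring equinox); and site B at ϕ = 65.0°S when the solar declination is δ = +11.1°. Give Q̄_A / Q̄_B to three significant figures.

Q̄_A / Q̄_B ≈ 6.57

— Configuration A (ϕ=-37.2°):
Solar declination: sin δ = sin ε · sin L_s = sin 25.19° × sin 264.2° = -0.42344, so δ = -25.052°.
cos h₀ = −tan(-37.2°) tan(-25.052°) = -0.3548, h₀ = 1.9335 rad.
Bracket: h₀ sin ϕ sin δ + cos ϕ cos δ sin h₀ = 1.9335×-0.60460×-0.42344 + 0.79653×0.90592×0.93495 = 0.494999 + 0.674653 = 1.169652.
Q̄ = (S_0/π) × [bracket] = (589/π) × 1.169652 = 219.29 W/m².
— Configuration B (ϕ=-65.0°):
cos h₀ = −tan(-65.0°) tan(+11.100°) = 0.4207, h₀ = 1.1365 rad.
Bracket: h₀ sin ϕ sin δ + cos ϕ cos δ sin h₀ = 1.1365×-0.90631×0.19252 + 0.42262×0.98129×0.90718 = -0.198300 + 0.376219 = 0.177919.
Q̄ = (S_0/π) × [bracket] = (589/π) × 0.177919 = 33.357 W/m².
Ratio Q̄_A / Q̄_B = 219.29 / 33.357 = 6.574.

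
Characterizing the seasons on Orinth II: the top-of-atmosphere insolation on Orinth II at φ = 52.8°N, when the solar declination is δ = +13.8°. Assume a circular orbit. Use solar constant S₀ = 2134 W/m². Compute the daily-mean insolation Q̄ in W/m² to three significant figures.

Q̄ ≈ 623 W/m²

cos H₀ = −tan(+52.8°) tan(+13.800°) = -0.3236, H₀ = 1.9003 rad.
Bracket: H₀ sin φ sin δ + cos φ cos δ sin H₀ = 1.9003×0.79653×0.23853 + 0.60460×0.97113×0.94619 = 0.361050 + 0.555551 = 0.916601.
Q̄ = (S₀/π) × [bracket] = (2134/π) × 0.916601 = 622.6 W/m².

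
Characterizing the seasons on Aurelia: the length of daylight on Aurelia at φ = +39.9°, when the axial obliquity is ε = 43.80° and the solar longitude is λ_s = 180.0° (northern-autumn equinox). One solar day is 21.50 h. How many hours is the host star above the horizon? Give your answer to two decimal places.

Solar declination: sin δ = sin ε · sin λ_s = sin 43.80° × sin 180.0° = 0.00000, so δ = +0.000°.
cos H₀ = −tan φ · tan δ = −tan(+39.9°) × tan(+0.000°) = -0.0000, so H₀ = 1.5708 rad = 90.00°.
Daylight = 2H₀/(2π) × 21.50 h = (1.5708/π) × 21.50 = 10.75 h.

10.75 h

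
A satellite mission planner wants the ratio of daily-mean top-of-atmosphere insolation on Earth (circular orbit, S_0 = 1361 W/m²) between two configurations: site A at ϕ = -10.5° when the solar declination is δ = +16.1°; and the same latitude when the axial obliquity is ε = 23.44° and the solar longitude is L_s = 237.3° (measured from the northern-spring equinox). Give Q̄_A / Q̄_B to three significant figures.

Q̄_A / Q̄_B ≈ 0.846

— Configuration A (ϕ=-10.5°):
cos h₀ = −tan(-10.5°) tan(+16.100°) = 0.0535, h₀ = 1.5173 rad.
Bracket: h₀ sin ϕ sin δ + cos ϕ cos δ sin h₀ = 1.5173×-0.18224×0.27731 + 0.98325×0.96078×0.99857 = -0.076680 + 0.943336 = 0.866656.
Q̄ = (S_0/π) × [bracket] = (1361/π) × 0.866656 = 375.45 W/m².
— Configuration B (ϕ=-10.5°):
Solar declination: sin δ = sin ε · sin L_s = sin 23.44° × sin 237.3° = -0.33474, so δ = -19.557°.
cos h₀ = −tan(-10.5°) tan(-19.557°) = -0.0658, h₀ = 1.6367 rad.
Bracket: h₀ sin ϕ sin δ + cos ϕ cos δ sin h₀ = 1.6367×-0.18224×-0.33474 + 0.98325×0.94231×0.99783 = 0.099844 + 0.924516 = 1.024360.
Q̄ = (S_0/π) × [bracket] = (1361/π) × 1.024360 = 443.77 W/m².
Ratio Q̄_A / Q̄_B = 375.45 / 443.77 = 0.8460.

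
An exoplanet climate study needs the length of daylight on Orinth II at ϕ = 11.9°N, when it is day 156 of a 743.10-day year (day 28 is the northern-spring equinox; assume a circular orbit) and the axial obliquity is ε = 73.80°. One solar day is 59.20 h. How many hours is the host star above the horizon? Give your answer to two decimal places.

36.08 h

Solar longitude: L_s = 360° × (156 − 28)/743.10 = 62.010°.
sin δ = sin 73.80° × sin 62.010° = 0.84797, so δ = +57.992°.
cos h₀ = −tan ϕ · tan δ = −tan(+11.9°) × tan(+57.992°) = -0.3371, so h₀ = 1.9147 rad = 109.70°.
Daylight = 2h₀/(2π) × 59.20 h = (1.9147/π) × 59.20 = 36.08 h.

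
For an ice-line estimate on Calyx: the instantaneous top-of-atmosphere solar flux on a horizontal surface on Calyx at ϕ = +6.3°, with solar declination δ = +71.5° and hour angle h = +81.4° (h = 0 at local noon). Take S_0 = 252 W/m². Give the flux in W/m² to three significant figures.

cos θ_z = sin ϕ sin δ + cos ϕ cos δ cos h = 0.104064 + 0.047162 = 0.151226.
Flux = S_0 · cos θ_z = 252 × 0.151226 = 38.11 W/m².

38.1 W/m²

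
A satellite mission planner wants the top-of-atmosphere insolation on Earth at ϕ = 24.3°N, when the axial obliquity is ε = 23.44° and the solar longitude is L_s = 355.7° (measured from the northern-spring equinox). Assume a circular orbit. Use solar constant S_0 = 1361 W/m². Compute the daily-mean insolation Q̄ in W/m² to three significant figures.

Q̄ ≈ 386 W/m²

Solar declination: sin δ = sin ε · sin L_s = sin 23.44° × sin 355.7° = -0.02983, so δ = -1.709°.
cos h₀ = −tan(+24.3°) tan(-1.709°) = 0.0135, h₀ = 1.5573 rad.
Bracket: h₀ sin ϕ sin δ + cos ϕ cos δ sin h₀ = 1.5573×0.41151×-0.02983 + 0.91140×0.99956×0.99991 = -0.019116 + 0.910917 = 0.891801.
Q̄ = (S_0/π) × [bracket] = (1361/π) × 0.891801 = 386.3 W/m².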